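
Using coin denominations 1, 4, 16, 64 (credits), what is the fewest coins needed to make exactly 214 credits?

7

Greedy: take as many of the largest coin as possible, then repeat with the remainder.
214 = 3×64 + 1×16 + 1×4 + 2×1
Total coins = 3 + 1 + 1 + 2 = 7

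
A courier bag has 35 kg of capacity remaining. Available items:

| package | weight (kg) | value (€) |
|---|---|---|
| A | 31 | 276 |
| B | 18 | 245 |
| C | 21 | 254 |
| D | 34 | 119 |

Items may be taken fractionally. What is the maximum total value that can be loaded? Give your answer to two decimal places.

Greedy by value/weight ratio, highest first.
Ratios (sorted): B 13.61, C 12.10, A 8.90, D 3.50
take B (18 @ 245); take 17/21 of C → 205.62. Capacity used 35/35.
Total value = 450.62

450.62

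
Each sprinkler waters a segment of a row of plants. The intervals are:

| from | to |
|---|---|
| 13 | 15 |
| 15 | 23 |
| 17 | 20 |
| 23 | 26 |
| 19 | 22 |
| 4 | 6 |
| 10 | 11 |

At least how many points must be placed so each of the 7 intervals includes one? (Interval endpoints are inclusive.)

Process intervals by earliest right end; each time one isn't hit yet, stab at its right endpoint.
By right end: [4,6]  [10,11]  [13,15]  [17,20]  [19,22]  [15,23]  [23,26]
[4,6] uncovered → point at 6; [10,11] uncovered → point at 11; [13,15] uncovered → point at 15; [17,20] uncovered → point at 20; [23,26] uncovered → point at 26.
Points: 6, 11, 15, 20, 26 (5 total).

5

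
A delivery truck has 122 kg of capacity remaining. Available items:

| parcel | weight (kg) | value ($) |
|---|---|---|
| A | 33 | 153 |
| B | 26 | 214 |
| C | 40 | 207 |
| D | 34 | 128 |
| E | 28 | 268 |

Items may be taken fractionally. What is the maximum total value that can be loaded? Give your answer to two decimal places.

Greedy by value/weight ratio, highest first.
Ratios (sorted): E 9.57, B 8.23, C 5.17, A 4.64, D 3.76
take E (28 @ 268); take B (26 @ 214); take C (40 @ 207); take 28/33 of A → 129.82. Capacity used 122/122.
Total value = 818.82

818.82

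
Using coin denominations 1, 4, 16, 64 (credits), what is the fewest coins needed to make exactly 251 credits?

Use the largest denomination that fits, subtract, and repeat.
251 − 3×64→59 − 3×16→11 − 2×4→3 − 3×1→0
Total coins = 3 + 3 + 2 + 3 = 11

11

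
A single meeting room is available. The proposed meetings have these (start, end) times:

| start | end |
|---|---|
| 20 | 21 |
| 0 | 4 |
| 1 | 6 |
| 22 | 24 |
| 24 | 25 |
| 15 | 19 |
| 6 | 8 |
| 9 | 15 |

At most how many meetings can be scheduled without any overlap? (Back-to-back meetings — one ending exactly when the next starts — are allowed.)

7

Order by finish time; keep every interval that doesn't clash with the previous kept one.
Sorted by end: (0,4)  (1,6)  (6,8)  (9,15)  (15,19)  (20,21)  (22,24)  (24,25)
take (0,4); take (6,8); take (9,15); take (15,19); take (20,21); take (22,24); take (24,25).
Selected 7 meetings.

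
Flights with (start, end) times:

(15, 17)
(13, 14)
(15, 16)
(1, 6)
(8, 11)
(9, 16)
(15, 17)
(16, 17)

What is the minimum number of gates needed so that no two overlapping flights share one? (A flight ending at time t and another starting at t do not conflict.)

4

starts: [1, 8, 9, 13, 15, 15, 15, 16]
ends:   [6, 11, 14, 16, 16, 17, 17, 17]
s1→1 e6→0 s8→1 s9→2 e11→1 s13→2 e14→1 s15→2 s15→3 s15→4  — peak 4.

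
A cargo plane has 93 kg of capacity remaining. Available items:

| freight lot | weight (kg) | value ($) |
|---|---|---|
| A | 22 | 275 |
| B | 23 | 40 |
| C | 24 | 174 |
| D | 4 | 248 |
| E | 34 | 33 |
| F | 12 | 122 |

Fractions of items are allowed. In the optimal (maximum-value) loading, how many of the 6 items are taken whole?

5

Ratios (sorted): D 62.00, A 12.50, F 10.17, C 7.25, B 1.74, E 0.97
take D (4 @ 248); take A (22 @ 275); take F (12 @ 122); take C (24 @ 174); take B (23 @ 40); take 8/34 of E → 7.76. Capacity used 93/93.
5 item(s) taken whole; one partial (take 8/34 of E).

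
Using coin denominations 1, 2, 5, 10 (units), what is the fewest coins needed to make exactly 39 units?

Use the largest denomination that fits, subtract, and repeat.
39 − 3×10→9 − 1×5→4 − 2×2→0
Total coins = 3 + 1 + 2 = 6

6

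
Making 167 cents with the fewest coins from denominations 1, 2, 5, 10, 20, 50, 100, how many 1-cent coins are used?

0

Use the largest denomination that fits, subtract, and repeat.
167 = 1×100 + 1×50 + 1×10 + 1×5 + 1×2
Count of 1: 0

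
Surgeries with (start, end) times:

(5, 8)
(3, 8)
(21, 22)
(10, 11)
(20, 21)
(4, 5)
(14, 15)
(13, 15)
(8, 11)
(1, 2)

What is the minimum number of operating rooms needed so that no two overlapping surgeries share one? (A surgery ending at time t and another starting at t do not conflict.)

2

The answer is the maximum number of intervals overlapping at any instant.
starts: [1, 3, 4, 5, 8, 10, 13, 14, 20, 21]
ends:   [2, 5, 8, 8, 11, 11, 15, 15, 21, 22]
s1→1 e2→0 s3→1 s4→2  — peak 2.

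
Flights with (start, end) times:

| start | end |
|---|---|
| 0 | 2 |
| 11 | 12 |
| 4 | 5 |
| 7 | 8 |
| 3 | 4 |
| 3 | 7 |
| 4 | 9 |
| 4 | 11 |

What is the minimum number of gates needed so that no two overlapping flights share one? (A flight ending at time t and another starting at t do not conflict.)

4

The answer is the maximum number of intervals overlapping at any instant.
starts: [0, 3, 3, 4, 4, 4, 7, 11]
ends:   [2, 4, 5, 7, 8, 9, 11, 12]
s0→1 e2→0 s3→1 s3→2 e4→1 s4→2 s4→3 s4→4  — peak 4.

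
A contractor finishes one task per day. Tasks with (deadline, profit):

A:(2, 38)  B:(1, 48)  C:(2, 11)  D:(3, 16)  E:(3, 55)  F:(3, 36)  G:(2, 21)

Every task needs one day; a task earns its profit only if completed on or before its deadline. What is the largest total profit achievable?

By profit: E(d3,55), B(d1,48), A(d2,38), F(d3,36), G(d2,21), D(d3,16), C(d2,11)
E→slot 3; B→slot 1; A→slot 2; F skipped; G skipped; D skipped; C skipped.
Profit = 48 + 38 + 55 = 141

141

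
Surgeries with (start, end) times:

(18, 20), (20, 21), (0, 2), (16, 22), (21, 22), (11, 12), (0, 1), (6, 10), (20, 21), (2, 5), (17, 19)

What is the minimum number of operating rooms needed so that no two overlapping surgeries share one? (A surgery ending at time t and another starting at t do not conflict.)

3

The answer is the maximum number of intervals overlapping at any instant.
starts: [0, 0, 2, 6, 11, 16, 17, 18, 20, 20, 21]
ends:   [1, 2, 5, 10, 12, 19, 20, 21, 21, 22, 22]
s0→1 s0→2 e1→1 e2→0 s2→1 e5→0 s6→1 e10→0 s11→1 e12→0 s16→1 s17→2 s18→3  — peak 3.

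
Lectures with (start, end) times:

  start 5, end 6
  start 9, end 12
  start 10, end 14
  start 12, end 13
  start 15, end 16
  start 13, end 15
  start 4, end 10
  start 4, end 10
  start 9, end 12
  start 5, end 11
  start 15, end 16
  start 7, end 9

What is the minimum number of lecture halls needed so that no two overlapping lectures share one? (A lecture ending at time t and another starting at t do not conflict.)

Count concurrent intervals with a sweep; the peak is the room count.
starts: [4, 4, 5, 5, 7, 9, 9, 10, 12, 13, 15, 15]
ends:   [6, 9, 10, 10, 11, 12, 12, 13, 14, 15, 16, 16]
s4→1 s4→2 s5→3 s5→4 e6→3 s7→4 e9→3 s9→4 s9→5  — peak 5.

5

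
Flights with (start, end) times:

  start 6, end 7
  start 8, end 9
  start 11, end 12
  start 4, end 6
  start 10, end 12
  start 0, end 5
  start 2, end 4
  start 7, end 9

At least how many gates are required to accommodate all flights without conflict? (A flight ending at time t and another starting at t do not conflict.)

starts: [0, 2, 4, 6, 7, 8, 10, 11]
ends:   [4, 5, 6, 7, 9, 9, 12, 12]
s0→1 s2→2  — peak 2.

2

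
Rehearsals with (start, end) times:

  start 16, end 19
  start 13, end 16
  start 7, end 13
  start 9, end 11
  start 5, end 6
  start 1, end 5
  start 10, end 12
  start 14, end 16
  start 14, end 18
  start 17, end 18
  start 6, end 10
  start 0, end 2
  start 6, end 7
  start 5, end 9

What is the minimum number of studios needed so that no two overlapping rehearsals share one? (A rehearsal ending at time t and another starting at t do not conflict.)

starts: [0, 1, 5, 5, 6, 6, 7, 9, 10, 13, 14, 14, 16, 17]
ends:   [2, 5, 6, 7, 9, 10, 11, 12, 13, 16, 16, 18, 18, 19]
s0→1 s1→2 e2→1 e5→0 s5→1 s5→2 e6→1 s6→2 s6→3  — peak 3.

3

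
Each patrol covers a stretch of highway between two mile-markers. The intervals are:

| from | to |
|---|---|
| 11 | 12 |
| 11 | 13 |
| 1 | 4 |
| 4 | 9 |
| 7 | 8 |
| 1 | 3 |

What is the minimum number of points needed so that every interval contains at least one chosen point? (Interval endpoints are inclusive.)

3

Sorted: [1,3] [1,4] [7,8] [4,9] [11,12] [11,13]
{[1,3],[1,4]} hit by 3; {[7,8],[4,9]} hit by 8; {[11,12],[11,13]} hit by 12.
Points: 3, 8, 12 (3 total).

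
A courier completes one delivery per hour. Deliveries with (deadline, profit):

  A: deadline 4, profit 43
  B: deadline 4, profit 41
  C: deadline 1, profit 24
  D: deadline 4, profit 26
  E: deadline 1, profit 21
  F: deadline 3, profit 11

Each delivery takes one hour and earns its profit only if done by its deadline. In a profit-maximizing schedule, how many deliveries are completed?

Profit order: A=43 B=41 D=26 C=24 E=21 F=11
Assign: A→slot 4, B→slot 3, D→slot 2, C→slot 1, E skipped, F skipped.
Slots: [1:C] [2:D] [3:B] [4:A]
4 of 6 scheduled.

4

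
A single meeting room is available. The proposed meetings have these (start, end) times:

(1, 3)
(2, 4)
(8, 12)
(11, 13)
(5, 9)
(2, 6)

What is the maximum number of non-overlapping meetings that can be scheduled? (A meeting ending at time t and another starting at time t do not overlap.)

By end time: (1,3), (2,4), (2,6), (5,9), (8,12), (11,13).
Pick (1,3); next start ≥ 3 → (5,9); next start ≥ 9 → (11,13).
Selected 3 meetings.

3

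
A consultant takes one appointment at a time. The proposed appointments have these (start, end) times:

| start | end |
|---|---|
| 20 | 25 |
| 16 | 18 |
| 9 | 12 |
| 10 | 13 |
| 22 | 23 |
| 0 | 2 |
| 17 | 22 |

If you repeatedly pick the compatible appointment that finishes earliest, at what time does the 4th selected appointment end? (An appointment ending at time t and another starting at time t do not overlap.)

Sorted by end: (0,2)  (9,12)  (10,13)  (16,18)  (17,22)  (22,23)  (20,25)
take (0,2); take (9,12); skip (10,13); take (16,18); take (22,23).
Selected: (0,2) (9,12) (16,18) (22,23)

23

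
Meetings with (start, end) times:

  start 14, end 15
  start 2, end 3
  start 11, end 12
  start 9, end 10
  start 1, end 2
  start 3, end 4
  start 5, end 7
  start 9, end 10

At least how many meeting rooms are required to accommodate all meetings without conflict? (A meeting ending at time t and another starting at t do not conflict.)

2

Count concurrent intervals with a sweep; the peak is the room count.
starts: [1, 2, 3, 5, 9, 9, 11, 14]
ends:   [2, 3, 4, 7, 10, 10, 12, 15]
s1→1 e2→0 s2→1 e3→0 s3→1 e4→0 s5→1 e7→0 s9→1 s9→2  — peak 2.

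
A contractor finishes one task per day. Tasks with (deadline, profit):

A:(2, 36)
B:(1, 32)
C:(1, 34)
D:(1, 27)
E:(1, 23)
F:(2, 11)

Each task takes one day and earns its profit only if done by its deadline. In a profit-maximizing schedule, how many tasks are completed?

2

Sort by profit descending; place each in the latest free slot ≤ its deadline.
By profit: A(d2,36), C(d1,34), B(d1,32), D(d1,27), E(d1,23), F(d2,11)
A→slot 2; C→slot 1; B skipped; D skipped; E skipped; F skipped.
2 of 6 scheduled.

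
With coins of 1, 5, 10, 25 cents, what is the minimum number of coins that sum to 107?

107 = 4×25 + 1×5 + 2×1
Total coins = 4 + 1 + 2 = 7

7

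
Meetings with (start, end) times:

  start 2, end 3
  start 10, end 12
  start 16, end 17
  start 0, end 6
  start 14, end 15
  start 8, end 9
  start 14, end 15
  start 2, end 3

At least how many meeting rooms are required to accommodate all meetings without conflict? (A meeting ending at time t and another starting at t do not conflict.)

3

Events (time:±→running): 0:+→1 2:+→2 2:+→3 … peak 3.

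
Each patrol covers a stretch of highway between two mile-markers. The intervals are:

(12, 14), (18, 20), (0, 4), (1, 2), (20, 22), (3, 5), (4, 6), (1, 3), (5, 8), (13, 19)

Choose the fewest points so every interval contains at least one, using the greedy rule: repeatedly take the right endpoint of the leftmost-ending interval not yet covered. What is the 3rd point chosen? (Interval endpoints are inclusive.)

14

Process intervals by earliest right end; each time one isn't hit yet, stab at its right endpoint.
By right end: [1,2]  [1,3]  [0,4]  [3,5]  [4,6]  [5,8]  [12,14]  [13,19]  [18,20]  [20,22]
[1,2] uncovered → point at 2; [3,5] uncovered → point at 5; [12,14] uncovered → point at 14; [18,20] uncovered → point at 20.
Points: 2, 5, 14, 20 (4 total).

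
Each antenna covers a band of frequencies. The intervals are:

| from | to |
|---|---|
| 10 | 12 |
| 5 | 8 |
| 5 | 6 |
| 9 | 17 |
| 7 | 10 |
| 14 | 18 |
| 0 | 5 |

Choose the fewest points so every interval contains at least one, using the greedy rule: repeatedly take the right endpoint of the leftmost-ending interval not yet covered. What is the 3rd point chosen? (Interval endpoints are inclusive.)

18

Process intervals by earliest right end; each time one isn't hit yet, stab at its right endpoint.
Sorted: [0,5] [5,6] [5,8] [7,10] [10,12] [9,17] [14,18]
{[0,5],[5,6],[5,8]} hit by 5; {[7,10],[10,12],[9,17]} hit by 10; {[14,18]} hit by 18.
Points: 5, 10, 18 (3 total).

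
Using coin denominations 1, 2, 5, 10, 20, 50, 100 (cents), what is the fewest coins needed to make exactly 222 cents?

222 = 2×100 + 1×20 + 1×2
Total coins = 2 + 1 + 1 = 4

4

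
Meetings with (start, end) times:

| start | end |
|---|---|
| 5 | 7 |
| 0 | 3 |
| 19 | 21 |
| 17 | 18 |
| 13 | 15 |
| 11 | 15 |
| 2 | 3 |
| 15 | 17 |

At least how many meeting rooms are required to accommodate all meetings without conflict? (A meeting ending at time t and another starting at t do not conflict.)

2

The answer is the maximum number of intervals overlapping at any instant.
Events (time:±→running): 0:+→1 2:+→2 … peak 2.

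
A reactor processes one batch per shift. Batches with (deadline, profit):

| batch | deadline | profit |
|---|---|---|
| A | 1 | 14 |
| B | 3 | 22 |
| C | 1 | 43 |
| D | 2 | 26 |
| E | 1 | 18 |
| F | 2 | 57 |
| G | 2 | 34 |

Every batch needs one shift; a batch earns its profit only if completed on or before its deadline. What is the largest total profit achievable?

122

Profit order: F=57 C=43 G=34 D=26 B=22 E=18 A=14
Assign: F→slot 2, C→slot 1, G skipped, D skipped, B→slot 3, E skipped, A skipped.
Slots: [1:C] [2:F] [3:B]
Profit = 43 + 57 + 22 = 122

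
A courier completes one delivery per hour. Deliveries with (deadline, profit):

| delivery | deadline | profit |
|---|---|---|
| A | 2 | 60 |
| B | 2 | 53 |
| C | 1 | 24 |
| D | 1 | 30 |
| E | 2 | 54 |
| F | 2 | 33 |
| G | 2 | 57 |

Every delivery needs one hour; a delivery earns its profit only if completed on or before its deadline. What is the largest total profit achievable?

By profit: A(d2,60), G(d2,57), E(d2,54), B(d2,53), F(d2,33), D(d1,30), C(d1,24)
A→slot 2; G→slot 1; E skipped; B skipped; F skipped; D skipped; C skipped.
Profit = 57 + 60 = 117

117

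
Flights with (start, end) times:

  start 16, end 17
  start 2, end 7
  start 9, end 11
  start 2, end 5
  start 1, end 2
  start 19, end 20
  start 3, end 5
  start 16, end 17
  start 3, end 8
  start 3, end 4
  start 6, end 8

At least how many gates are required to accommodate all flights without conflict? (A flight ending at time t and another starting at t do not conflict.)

The answer is the maximum number of intervals overlapping at any instant.
starts: [1, 2, 2, 3, 3, 3, 6, 9, 16, 16, 19]
ends:   [2, 4, 5, 5, 7, 8, 8, 11, 17, 17, 20]
s1→1 e2→0 s2→1 s2→2 s3→3 s3→4 s3→5  — peak 5.

5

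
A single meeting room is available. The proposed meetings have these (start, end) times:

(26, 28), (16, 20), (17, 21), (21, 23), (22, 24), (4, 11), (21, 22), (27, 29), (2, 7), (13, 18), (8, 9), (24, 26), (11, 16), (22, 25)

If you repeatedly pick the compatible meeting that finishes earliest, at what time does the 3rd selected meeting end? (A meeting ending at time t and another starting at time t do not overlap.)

16

Order by finish time; keep every interval that doesn't clash with the previous kept one.
Sorted by end: (2,7)  (8,9)  (4,11)  (11,16)  (13,18)  (16,20)  (17,21)  (21,22)  (21,23)  (22,24)  (22,25)  (24,26)  (26,28)  (27,29)
take (2,7); take (8,9); take (11,16); take (16,20); skip (17,21); take (21,22); skip (21,23); take (22,24); skip (22,25); take (24,26); take (26,28).
Selected: (2,7) (8,9) (11,16) (16,20) (21,22) (22,24) (24,26) (26,28)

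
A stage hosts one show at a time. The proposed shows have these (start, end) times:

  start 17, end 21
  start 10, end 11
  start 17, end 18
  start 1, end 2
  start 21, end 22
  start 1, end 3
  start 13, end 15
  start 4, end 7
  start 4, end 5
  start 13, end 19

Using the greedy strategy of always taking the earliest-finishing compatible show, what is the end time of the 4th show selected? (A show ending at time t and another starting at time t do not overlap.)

15

Sort by end time and greedily take each interval whose start is ≥ the last chosen end.
Sorted by end: (1,2)  (1,3)  (4,5)  (4,7)  (10,11)  (13,15)  (17,18)  (13,19)  (17,21)  (21,22)
take (1,2); take (4,5); take (10,11); take (13,15); take (17,18); take (21,22).
Selected: (1,2) (4,5) (10,11) (13,15) (17,18) (21,22)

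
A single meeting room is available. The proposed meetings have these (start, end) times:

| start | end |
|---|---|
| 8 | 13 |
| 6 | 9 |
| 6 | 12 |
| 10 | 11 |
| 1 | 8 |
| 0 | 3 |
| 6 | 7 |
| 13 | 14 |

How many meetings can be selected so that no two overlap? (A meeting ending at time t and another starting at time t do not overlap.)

Sort by end time and greedily take each interval whose start is ≥ the last chosen end.
Sorted by end: (0,3)  (6,7)  (1,8)  (6,9)  (10,11)  (6,12)  (8,13)  (13,14)
take (0,3); take (6,7); take (10,11); take (13,14).
Selected 4 meetings.

4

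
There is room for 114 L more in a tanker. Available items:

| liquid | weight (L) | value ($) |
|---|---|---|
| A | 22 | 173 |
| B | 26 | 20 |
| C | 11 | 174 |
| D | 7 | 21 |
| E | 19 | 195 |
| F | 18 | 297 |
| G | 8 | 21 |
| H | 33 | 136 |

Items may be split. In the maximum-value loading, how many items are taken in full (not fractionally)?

Ratios (sorted): F 16.50, C 15.82, E 10.26, A 7.86, H 4.12, D 3.00, G 2.62, B 0.77
take F (18 @ 297); take C (11 @ 174); take E (19 @ 195); take A (22 @ 173); take H (33 @ 136); take D (7 @ 21); take 4/8 of G → 10.50. Capacity used 114/114.
6 item(s) taken whole; one partial (take 4/8 of G).

6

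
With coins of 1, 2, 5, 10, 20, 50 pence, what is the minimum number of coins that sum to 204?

Greedy: take as many of the largest coin as possible, then repeat with the remainder.
204 = 4×50 + 2×2
Total coins = 4 + 2 = 6

6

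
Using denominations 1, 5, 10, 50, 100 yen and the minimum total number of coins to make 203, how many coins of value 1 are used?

203 − 2×100→3 − 3×1→0
Count of 1: 3

3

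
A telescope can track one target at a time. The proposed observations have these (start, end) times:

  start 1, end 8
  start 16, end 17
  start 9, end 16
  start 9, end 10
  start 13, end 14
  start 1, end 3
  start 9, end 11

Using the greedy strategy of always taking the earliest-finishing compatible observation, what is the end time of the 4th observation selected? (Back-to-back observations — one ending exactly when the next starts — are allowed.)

17

Sort by end time and greedily take each interval whose start is ≥ the last chosen end.
By end time: (1,3), (1,8), (9,10), (9,11), (13,14), (9,16), (16,17).
Pick (1,3); next start ≥ 3 → (9,10); next start ≥ 10 → (13,14); next start ≥ 14 → (16,17).
Selected: (1,3) (9,10) (13,14) (16,17)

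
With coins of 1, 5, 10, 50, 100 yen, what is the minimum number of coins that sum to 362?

7

362 − 3×100→62 − 1×50→12 − 1×10→2 − 2×1→0
Total coins = 3 + 1 + 1 + 2 = 7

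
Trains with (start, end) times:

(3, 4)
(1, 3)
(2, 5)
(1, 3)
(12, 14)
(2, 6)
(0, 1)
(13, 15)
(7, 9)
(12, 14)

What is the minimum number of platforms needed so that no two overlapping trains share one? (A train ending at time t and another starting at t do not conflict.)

The answer is the maximum number of intervals overlapping at any instant.
Events (time:±→running): 0:+→1 1:-→0 1:+→1 1:+→2 2:+→3 2:+→4 … peak 4.

4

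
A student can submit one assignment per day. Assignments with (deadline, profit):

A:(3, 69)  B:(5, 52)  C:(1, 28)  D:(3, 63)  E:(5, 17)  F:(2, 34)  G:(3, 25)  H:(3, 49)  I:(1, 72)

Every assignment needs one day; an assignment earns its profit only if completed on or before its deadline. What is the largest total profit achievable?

273

Take jobs in profit order; each goes to the latest open slot no later than its deadline.
Profit order: I=72 A=69 D=63 B=52 H=49 F=34 C=28 G=25 E=17
Assign: I→slot 1, A→slot 3, D→slot 2, B→slot 5, H skipped, F skipped, C skipped, G skipped, E→slot 4.
Slots: [1:I] [2:D] [3:A] [4:E] [5:B]
Profit = 72 + 63 + 69 + 17 + 52 = 273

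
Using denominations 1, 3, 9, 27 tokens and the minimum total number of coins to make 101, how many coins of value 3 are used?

0

101 = 3×27 + 2×9 + 2×1
Count of 3: 0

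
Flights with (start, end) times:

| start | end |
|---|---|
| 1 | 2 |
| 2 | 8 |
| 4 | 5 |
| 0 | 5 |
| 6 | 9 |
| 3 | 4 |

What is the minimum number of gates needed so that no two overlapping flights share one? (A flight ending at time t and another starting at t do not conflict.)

3

Events (time:±→running): 0:+→1 1:+→2 2:-→1 2:+→2 3:+→3 … peak 3.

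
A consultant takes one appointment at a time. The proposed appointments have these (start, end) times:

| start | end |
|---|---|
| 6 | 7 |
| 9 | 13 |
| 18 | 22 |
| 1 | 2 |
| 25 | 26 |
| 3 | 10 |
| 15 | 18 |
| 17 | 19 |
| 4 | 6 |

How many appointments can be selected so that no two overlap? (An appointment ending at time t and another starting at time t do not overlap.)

7

Order by finish time; keep every interval that doesn't clash with the previous kept one.
By end time: (1,2), (4,6), (6,7), (3,10), (9,13), (15,18), (17,19), (18,22), (25,26).
Pick (1,2); next start ≥ 2 → (4,6); next start ≥ 6 → (6,7); next start ≥ 7 → (9,13); next start ≥ 13 → (15,18); next start ≥ 18 → (18,22); next start ≥ 22 → (25,26).
Selected 7 appointments.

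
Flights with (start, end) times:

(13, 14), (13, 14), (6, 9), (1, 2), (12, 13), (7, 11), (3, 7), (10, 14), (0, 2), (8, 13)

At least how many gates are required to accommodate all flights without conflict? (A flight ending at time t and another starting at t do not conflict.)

Count concurrent intervals with a sweep; the peak is the room count.
Events (time:±→running): 0:+→1 1:+→2 2:-→1 2:-→0 3:+→1 6:+→2 7:-→1 7:+→2 8:+→3 … peak 3.

3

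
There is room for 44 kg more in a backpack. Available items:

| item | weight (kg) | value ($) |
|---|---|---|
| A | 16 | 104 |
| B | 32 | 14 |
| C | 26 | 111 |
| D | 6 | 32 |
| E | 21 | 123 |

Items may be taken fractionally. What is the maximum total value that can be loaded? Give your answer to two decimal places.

Order: A (104/16=6.50) > E (123/21=5.86) > D (32/6=5.33) > C (111/26=4.27) > B (14/32=0.44)
Fill: take A (16 @ 104) → take E (21 @ 123) → take D (6 @ 32) → take 1/26 of C → 4.27; 44/44 used.
Total value = 263.27

263.27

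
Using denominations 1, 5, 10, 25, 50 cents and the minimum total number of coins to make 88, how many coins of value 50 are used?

Greedy: take as many of the largest coin as possible, then repeat with the remainder.
88 = 1×50 + 1×25 + 1×10 + 3×1
Count of 50: 1

1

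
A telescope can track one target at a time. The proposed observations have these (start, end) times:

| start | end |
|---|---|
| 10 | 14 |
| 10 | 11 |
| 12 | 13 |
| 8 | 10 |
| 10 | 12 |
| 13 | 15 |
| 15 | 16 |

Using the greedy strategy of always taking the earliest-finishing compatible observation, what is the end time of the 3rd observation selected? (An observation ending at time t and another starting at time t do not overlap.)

Greedy by earliest finish: after sorting by end time, pick each interval compatible with the last pick.
By end time: (8,10), (10,11), (10,12), (12,13), (10,14), (13,15), (15,16).
Pick (8,10); next start ≥ 10 → (10,11); next start ≥ 11 → (12,13); next start ≥ 13 → (13,15); next start ≥ 15 → (15,16).
Selected: (8,10) (10,11) (12,13) (13,15) (15,16)

13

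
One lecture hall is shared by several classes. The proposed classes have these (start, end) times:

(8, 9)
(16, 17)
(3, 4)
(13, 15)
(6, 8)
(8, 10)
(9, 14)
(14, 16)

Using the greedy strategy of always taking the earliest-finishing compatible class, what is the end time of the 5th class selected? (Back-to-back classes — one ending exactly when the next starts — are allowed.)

Greedy by earliest finish: after sorting by end time, pick each interval compatible with the last pick.
By end time: (3,4), (6,8), (8,9), (8,10), (9,14), (13,15), (14,16), (16,17).
Pick (3,4); next start ≥ 4 → (6,8); next start ≥ 8 → (8,9); next start ≥ 9 → (9,14); next start ≥ 14 → (14,16); next start ≥ 16 → (16,17).
Selected: (3,4) (6,8) (8,9) (9,14) (14,16) (16,17)

16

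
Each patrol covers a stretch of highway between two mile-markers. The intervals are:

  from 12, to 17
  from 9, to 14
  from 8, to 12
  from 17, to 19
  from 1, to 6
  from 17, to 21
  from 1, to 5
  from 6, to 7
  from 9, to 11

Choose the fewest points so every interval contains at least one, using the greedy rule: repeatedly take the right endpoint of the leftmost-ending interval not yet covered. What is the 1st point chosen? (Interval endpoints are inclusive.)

5

Sorted: [1,5] [1,6] [6,7] [9,11] [8,12] [9,14] [12,17] [17,19] [17,21]
{[1,5],[1,6]} hit by 5; {[6,7]} hit by 7; {[9,11],[8,12],[9,14]} hit by 11; {[12,17],[17,19],[17,21]} hit by 17.
Points: 5, 7, 11, 17 (4 total).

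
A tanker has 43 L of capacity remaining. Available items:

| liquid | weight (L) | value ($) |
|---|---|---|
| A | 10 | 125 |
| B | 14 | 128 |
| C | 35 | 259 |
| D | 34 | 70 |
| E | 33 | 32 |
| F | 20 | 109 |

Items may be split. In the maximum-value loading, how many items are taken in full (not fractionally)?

Ratios (sorted): A 12.50, B 9.14, C 7.40, F 5.45, D 2.06, E 0.97
take A (10 @ 125); take B (14 @ 128); take 19/35 of C → 140.60. Capacity used 43/43.
2 item(s) taken whole; one partial (take 19/35 of C).

2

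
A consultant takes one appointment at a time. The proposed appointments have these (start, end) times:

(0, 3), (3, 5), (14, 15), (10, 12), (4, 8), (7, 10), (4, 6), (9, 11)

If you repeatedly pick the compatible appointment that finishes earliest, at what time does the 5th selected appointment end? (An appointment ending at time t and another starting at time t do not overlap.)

Order by finish time; keep every interval that doesn't clash with the previous kept one.
By end time: (0,3), (3,5), (4,6), (4,8), (7,10), (9,11), (10,12), (14,15).
Pick (0,3); next start ≥ 3 → (3,5); next start ≥ 5 → (7,10); next start ≥ 10 → (10,12); next start ≥ 12 → (14,15).
Selected: (0,3) (3,5) (7,10) (10,12) (14,15)

15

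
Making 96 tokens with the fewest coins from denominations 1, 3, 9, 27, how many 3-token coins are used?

2

Greedy: take as many of the largest coin as possible, then repeat with the remainder.
96 = 3×27 + 1×9 + 2×3
Count of 3: 2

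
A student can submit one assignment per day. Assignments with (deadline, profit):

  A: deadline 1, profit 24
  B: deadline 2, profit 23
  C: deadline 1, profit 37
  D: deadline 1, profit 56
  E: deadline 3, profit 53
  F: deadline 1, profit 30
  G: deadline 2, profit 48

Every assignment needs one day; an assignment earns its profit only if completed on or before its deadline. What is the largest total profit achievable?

Profit order: D=56 E=53 G=48 C=37 F=30 A=24 B=23
Assign: D→slot 1, E→slot 3, G→slot 2, C skipped, F skipped, A skipped, B skipped.
Slots: [1:D] [2:G] [3:E]
Profit = 56 + 48 + 53 = 157

157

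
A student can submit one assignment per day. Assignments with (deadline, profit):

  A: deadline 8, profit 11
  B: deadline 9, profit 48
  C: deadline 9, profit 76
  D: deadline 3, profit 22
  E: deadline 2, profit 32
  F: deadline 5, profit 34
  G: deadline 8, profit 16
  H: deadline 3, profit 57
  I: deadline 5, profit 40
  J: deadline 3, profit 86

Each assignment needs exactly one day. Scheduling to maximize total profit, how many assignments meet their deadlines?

Sort by profit descending; place each in the latest free slot ≤ its deadline.
By profit: J(d3,86), C(d9,76), H(d3,57), B(d9,48), I(d5,40), F(d5,34), E(d2,32), D(d3,22), G(d8,16), A(d8,11)
J→slot 3; C→slot 9; H→slot 2; B→slot 8; I→slot 5; F→slot 4; E→slot 1; D skipped; G→slot 7; A→slot 6.
9 of 10 scheduled.

9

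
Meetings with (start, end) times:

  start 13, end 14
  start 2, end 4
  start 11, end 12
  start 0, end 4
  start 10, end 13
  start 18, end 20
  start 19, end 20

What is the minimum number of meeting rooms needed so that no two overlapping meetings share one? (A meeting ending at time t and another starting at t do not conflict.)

2

The answer is the maximum number of intervals overlapping at any instant.
starts: [0, 2, 10, 11, 13, 18, 19]
ends:   [4, 4, 12, 13, 14, 20, 20]
s0→1 s2→2  — peak 2.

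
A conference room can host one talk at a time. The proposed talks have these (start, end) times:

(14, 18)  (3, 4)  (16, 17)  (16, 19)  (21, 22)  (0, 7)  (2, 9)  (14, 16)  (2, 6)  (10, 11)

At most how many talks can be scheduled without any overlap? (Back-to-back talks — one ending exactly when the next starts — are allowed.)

Sort by end time and greedily take each interval whose start is ≥ the last chosen end.
By end time: (3,4), (2,6), (0,7), (2,9), (10,11), (14,16), (16,17), (14,18), (16,19), (21,22).
Pick (3,4); next start ≥ 4 → (10,11); next start ≥ 11 → (14,16); next start ≥ 16 → (16,17); next start ≥ 17 → (21,22).
Selected 5 talks.

5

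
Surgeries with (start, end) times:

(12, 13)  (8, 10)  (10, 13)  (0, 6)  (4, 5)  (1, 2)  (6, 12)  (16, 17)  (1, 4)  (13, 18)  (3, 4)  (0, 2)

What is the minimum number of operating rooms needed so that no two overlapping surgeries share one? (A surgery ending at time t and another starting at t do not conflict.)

4

The answer is the maximum number of intervals overlapping at any instant.
starts: [0, 0, 1, 1, 3, 4, 6, 8, 10, 12, 13, 16]
ends:   [2, 2, 4, 4, 5, 6, 10, 12, 13, 13, 17, 18]
s0→1 s0→2 s1→3 s1→4  — peak 4.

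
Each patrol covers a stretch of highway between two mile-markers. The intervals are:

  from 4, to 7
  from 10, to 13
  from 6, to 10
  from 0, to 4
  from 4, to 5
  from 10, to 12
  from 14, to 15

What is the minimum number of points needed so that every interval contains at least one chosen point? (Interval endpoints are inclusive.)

3

Process intervals by earliest right end; each time one isn't hit yet, stab at its right endpoint.
Sorted: [0,4] [4,5] [4,7] [6,10] [10,12] [10,13] [14,15]
{[0,4],[4,5],[4,7]} hit by 4; {[6,10],[10,12],[10,13]} hit by 10; {[14,15]} hit by 15.
Points: 4, 10, 15 (3 total).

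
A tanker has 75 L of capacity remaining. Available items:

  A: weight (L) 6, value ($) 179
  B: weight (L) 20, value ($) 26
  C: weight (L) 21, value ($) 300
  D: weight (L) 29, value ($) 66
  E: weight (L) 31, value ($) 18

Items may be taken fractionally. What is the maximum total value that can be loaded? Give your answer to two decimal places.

Greedy by value/weight ratio, highest first.
Ratios (sorted): A 29.83, C 14.29, D 2.28, B 1.30, E 0.58
take A (6 @ 179); take C (21 @ 300); take D (29 @ 66); take 19/20 of B → 24.70. Capacity used 75/75.
Total value = 569.70

569.70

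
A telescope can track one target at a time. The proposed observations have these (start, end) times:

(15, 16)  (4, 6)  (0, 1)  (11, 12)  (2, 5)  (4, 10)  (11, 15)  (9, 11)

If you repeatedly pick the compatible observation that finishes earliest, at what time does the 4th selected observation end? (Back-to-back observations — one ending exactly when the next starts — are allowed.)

12

Order by finish time; keep every interval that doesn't clash with the previous kept one.
By end time: (0,1), (2,5), (4,6), (4,10), (9,11), (11,12), (11,15), (15,16).
Pick (0,1); next start ≥ 1 → (2,5); next start ≥ 5 → (9,11); next start ≥ 11 → (11,12); next start ≥ 12 → (15,16).
Selected: (0,1) (2,5) (9,11) (11,12) (15,16)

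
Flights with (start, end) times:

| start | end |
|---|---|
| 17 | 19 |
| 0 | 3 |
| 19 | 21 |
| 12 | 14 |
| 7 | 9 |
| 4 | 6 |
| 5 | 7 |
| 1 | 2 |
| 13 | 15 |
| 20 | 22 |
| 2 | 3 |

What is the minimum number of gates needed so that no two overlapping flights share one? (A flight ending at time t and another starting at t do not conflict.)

The answer is the maximum number of intervals overlapping at any instant.
starts: [0, 1, 2, 4, 5, 7, 12, 13, 17, 19, 20]
ends:   [2, 3, 3, 6, 7, 9, 14, 15, 19, 21, 22]
s0→1 s1→2  — peak 2.

2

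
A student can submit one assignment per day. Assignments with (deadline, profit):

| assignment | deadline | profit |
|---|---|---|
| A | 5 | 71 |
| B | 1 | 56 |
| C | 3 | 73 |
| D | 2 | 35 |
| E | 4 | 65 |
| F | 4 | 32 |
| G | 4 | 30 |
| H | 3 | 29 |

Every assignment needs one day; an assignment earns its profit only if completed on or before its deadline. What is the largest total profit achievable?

300

By profit: C(d3,73), A(d5,71), E(d4,65), B(d1,56), D(d2,35), F(d4,32), G(d4,30), H(d3,29)
C→slot 3; A→slot 5; E→slot 4; B→slot 1; D→slot 2; F skipped; G skipped; H skipped.
Profit = 56 + 35 + 73 + 65 + 71 = 300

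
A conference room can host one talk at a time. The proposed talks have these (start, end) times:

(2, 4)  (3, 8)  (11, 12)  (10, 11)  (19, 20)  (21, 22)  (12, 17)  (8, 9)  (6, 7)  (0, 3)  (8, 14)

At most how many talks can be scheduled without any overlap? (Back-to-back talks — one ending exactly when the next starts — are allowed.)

By end time: (0,3), (2,4), (6,7), (3,8), (8,9), (10,11), (11,12), (8,14), (12,17), (19,20), (21,22).
Pick (0,3); next start ≥ 3 → (6,7); next start ≥ 7 → (8,9); next start ≥ 9 → (10,11); next start ≥ 11 → (11,12); next start ≥ 12 → (12,17); next start ≥ 17 → (19,20); next start ≥ 20 → (21,22).
Selected 8 talks.

8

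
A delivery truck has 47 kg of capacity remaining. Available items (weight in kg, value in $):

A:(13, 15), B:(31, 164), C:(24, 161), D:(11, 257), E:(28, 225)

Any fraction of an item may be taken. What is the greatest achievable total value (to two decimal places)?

Sort by value per unit weight and fill in that order.
Ratios (sorted): D 23.36, E 8.04, C 6.71, B 5.29, A 1.15
take D (11 @ 257); take E (28 @ 225); take 8/24 of C → 53.67. Capacity used 47/47.
Total value = 535.67

535.67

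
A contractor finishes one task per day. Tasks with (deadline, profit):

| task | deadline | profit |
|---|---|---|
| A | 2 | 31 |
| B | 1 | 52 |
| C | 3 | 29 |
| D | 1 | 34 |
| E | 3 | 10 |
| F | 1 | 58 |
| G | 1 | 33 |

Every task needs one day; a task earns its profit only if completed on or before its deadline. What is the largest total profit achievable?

Profit order: F=58 B=52 D=34 G=33 A=31 C=29 E=10
Assign: F→slot 1, B skipped, D skipped, G skipped, A→slot 2, C→slot 3, E skipped.
Slots: [1:F] [2:A] [3:C]
Profit = 58 + 31 + 29 = 118

118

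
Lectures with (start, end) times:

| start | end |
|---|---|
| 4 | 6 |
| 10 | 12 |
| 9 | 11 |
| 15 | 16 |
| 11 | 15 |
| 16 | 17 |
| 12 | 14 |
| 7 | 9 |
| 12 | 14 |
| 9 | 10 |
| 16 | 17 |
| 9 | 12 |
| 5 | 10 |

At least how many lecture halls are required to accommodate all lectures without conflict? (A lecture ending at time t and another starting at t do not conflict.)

4

starts: [4, 5, 7, 9, 9, 9, 10, 11, 12, 12, 15, 16, 16]
ends:   [6, 9, 10, 10, 11, 12, 12, 14, 14, 15, 16, 17, 17]
s4→1 s5→2 e6→1 s7→2 e9→1 s9→2 s9→3 s9→4  — peak 4.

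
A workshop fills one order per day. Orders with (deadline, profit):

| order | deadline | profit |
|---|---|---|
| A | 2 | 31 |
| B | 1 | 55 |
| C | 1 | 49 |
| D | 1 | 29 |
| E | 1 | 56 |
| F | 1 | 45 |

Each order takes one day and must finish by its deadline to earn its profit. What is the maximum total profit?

Sort by profit descending; place each in the latest free slot ≤ its deadline.
By profit: E(d1,56), B(d1,55), C(d1,49), F(d1,45), A(d2,31), D(d1,29)
E→slot 1; B skipped; C skipped; F skipped; A→slot 2; D skipped.
Profit = 56 + 31 = 87

87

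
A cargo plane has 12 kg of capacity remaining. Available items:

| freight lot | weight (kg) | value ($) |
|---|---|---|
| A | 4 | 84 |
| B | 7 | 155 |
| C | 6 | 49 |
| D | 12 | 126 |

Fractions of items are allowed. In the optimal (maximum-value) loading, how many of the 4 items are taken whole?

Ratios (sorted): B 22.14, A 21.00, D 10.50, C 8.17
take B (7 @ 155); take A (4 @ 84); take 1/12 of D → 10.50. Capacity used 12/12.
2 item(s) taken whole; one partial (take 1/12 of D).

2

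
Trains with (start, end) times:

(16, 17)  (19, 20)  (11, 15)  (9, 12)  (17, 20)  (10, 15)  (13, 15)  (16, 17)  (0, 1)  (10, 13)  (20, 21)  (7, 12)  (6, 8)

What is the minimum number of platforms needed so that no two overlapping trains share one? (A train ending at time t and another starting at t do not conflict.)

5

The answer is the maximum number of intervals overlapping at any instant.
Events (time:±→running): 0:+→1 1:-→0 6:+→1 7:+→2 8:-→1 9:+→2 10:+→3 10:+→4 11:+→5 … peak 5.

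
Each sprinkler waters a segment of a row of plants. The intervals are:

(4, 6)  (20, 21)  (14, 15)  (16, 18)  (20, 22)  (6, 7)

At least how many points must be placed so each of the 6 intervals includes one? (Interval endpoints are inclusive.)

Sort by right endpoint; whenever an interval is uncovered, place a point at its right end.
By right end: [4,6]  [6,7]  [14,15]  [16,18]  [20,21]  [20,22]
[4,6] uncovered → point at 6; [14,15] uncovered → point at 15; [16,18] uncovered → point at 18; [20,21] uncovered → point at 21.
Points: 6, 15, 18, 21 (4 total).

4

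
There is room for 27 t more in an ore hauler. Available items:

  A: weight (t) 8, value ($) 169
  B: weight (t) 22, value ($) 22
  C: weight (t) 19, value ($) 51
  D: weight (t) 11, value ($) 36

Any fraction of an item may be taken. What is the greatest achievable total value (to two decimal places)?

Sort by value per unit weight and fill in that order.
Order: A (169/8=21.12) > D (36/11=3.27) > C (51/19=2.68) > B (22/22=1.00)
Fill: take A (8 @ 169) → take D (11 @ 36) → take 8/19 of C → 21.47; 27/27 used.
Total value = 226.47

226.47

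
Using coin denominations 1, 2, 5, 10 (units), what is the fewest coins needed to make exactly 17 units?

3

17 = 1×10 + 1×5 + 1×2
Total coins = 1 + 1 + 1 = 3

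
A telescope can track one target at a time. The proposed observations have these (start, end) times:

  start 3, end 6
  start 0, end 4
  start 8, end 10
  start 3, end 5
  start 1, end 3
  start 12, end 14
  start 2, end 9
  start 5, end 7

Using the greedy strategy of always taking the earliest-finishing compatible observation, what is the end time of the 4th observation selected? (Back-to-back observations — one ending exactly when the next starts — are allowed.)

Sorted by end: (1,3)  (0,4)  (3,5)  (3,6)  (5,7)  (2,9)  (8,10)  (12,14)
take (1,3); skip (0,4); take (3,5); take (5,7); take (8,10); take (12,14).
Selected: (1,3) (3,5) (5,7) (8,10) (12,14)

10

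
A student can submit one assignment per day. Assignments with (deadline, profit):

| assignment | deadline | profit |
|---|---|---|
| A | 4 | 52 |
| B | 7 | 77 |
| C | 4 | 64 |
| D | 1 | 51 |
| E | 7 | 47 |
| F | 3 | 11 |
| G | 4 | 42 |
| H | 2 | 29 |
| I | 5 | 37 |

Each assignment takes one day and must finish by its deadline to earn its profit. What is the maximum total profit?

By profit: B(d7,77), C(d4,64), A(d4,52), D(d1,51), E(d7,47), G(d4,42), I(d5,37), H(d2,29), F(d3,11)
B→slot 7; C→slot 4; A→slot 3; D→slot 1; E→slot 6; G→slot 2; I→slot 5; H skipped; F skipped.
Profit = 51 + 42 + 52 + 64 + 37 + 47 + 77 = 370

370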